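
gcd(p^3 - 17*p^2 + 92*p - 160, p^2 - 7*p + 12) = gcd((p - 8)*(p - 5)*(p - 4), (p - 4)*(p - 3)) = p - 4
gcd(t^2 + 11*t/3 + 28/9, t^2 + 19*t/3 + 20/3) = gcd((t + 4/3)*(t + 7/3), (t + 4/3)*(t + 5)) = t + 4/3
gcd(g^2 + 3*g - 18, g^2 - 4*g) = 1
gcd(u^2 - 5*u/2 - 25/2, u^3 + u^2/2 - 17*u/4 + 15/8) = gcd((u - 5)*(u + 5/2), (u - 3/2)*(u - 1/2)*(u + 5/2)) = u + 5/2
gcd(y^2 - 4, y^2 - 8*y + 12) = y - 2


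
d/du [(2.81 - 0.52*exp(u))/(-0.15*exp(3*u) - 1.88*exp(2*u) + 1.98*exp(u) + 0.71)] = (-0.156*exp(3*u) + 0.2869*exp(2*u) + 10.5656*exp(u) - 5.933)*exp(u)/(0.0225*exp(6*u) + 0.564*exp(5*u) + 2.9404*exp(4*u) - 7.6578*exp(3*u) + 1.2508*exp(2*u) + 2.8116*exp(u) + 0.5041)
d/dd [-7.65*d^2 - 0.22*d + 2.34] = -15.3*d - 0.22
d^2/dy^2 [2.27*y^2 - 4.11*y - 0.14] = 4.54000000000000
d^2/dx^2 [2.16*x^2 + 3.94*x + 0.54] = 4.32000000000000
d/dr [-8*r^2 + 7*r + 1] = 7 - 16*r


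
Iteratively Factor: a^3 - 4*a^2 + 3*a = (a - 3)*(a^2 - a) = a*(a - 3)*(a - 1)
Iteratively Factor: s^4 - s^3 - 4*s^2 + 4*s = (s + 2)*(s^3 - 3*s^2 + 2*s) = (s - 2)*(s + 2)*(s^2 - s) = s*(s - 2)*(s + 2)*(s - 1)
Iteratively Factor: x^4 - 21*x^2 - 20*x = (x)*(x^3 - 21*x - 20) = x*(x - 5)*(x^2 + 5*x + 4) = x*(x - 5)*(x + 4)*(x + 1)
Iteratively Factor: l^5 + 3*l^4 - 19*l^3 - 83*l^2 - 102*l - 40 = (l + 2)*(l^4 + l^3 - 21*l^2 - 41*l - 20) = (l + 1)*(l + 2)*(l^3 - 21*l - 20) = (l + 1)^2*(l + 2)*(l^2 - l - 20) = (l + 1)^2*(l + 2)*(l + 4)*(l - 5)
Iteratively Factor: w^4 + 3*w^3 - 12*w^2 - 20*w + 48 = (w - 2)*(w^3 + 5*w^2 - 2*w - 24) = (w - 2)*(w + 4)*(w^2 + w - 6) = (w - 2)*(w + 3)*(w + 4)*(w - 2)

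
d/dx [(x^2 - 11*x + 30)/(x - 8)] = (x^2 - 16*x + 58)/(x^2 - 16*x + 64)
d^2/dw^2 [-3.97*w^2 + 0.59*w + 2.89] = -7.94000000000000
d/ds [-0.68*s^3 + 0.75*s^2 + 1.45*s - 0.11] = -2.04*s^2 + 1.5*s + 1.45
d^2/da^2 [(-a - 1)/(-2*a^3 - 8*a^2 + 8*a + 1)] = 4*(2*(a + 1)*(3*a^2 + 8*a - 4)^2 + (-3*a^2 - 8*a - (a + 1)*(3*a + 4) + 4)*(2*a^3 + 8*a^2 - 8*a - 1))/(2*a^3 + 8*a^2 - 8*a - 1)^3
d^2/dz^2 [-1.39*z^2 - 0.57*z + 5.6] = -2.78000000000000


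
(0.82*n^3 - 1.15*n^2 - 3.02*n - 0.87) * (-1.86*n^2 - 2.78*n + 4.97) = -1.5252*n^5 - 0.1406*n^4 + 12.8896*n^3 + 4.2983*n^2 - 12.5908*n - 4.3239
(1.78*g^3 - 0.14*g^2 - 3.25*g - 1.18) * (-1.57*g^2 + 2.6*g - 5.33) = -2.7946*g^5 + 4.8478*g^4 - 4.7489*g^3 - 5.8512*g^2 + 14.2545*g + 6.2894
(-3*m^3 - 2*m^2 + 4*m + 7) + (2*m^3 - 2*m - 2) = -m^3 - 2*m^2 + 2*m + 5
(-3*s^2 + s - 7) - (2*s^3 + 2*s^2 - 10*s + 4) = -2*s^3 - 5*s^2 + 11*s - 11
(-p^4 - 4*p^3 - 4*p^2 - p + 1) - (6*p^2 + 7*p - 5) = -p^4 - 4*p^3 - 10*p^2 - 8*p + 6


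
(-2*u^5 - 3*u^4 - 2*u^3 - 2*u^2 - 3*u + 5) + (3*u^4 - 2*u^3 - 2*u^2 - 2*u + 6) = -2*u^5 - 4*u^3 - 4*u^2 - 5*u + 11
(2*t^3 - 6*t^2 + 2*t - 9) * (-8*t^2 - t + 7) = -16*t^5 + 46*t^4 + 4*t^3 + 28*t^2 + 23*t - 63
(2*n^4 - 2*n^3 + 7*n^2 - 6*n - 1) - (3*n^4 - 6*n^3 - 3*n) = -n^4 + 4*n^3 + 7*n^2 - 3*n - 1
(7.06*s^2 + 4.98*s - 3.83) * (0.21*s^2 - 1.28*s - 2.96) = 1.4826*s^4 - 7.991*s^3 - 28.0763*s^2 - 9.8384*s + 11.3368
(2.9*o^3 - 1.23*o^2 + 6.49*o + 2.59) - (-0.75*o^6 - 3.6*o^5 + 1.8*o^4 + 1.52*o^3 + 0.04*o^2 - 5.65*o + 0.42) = 0.75*o^6 + 3.6*o^5 - 1.8*o^4 + 1.38*o^3 - 1.27*o^2 + 12.14*o + 2.17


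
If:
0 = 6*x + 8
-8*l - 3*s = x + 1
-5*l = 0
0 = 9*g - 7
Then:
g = 7/9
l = 0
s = 1/9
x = -4/3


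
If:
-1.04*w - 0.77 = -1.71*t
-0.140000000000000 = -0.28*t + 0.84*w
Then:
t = 0.44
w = -0.02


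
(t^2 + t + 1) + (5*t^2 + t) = 6*t^2 + 2*t + 1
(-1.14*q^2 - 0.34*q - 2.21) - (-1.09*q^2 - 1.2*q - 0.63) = -0.0499999999999998*q^2 + 0.86*q - 1.58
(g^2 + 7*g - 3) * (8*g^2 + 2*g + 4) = 8*g^4 + 58*g^3 - 6*g^2 + 22*g - 12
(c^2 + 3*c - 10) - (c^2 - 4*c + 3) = 7*c - 13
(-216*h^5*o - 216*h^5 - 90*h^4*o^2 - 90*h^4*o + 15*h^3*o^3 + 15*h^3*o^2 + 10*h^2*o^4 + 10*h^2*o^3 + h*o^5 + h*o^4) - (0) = -216*h^5*o - 216*h^5 - 90*h^4*o^2 - 90*h^4*o + 15*h^3*o^3 + 15*h^3*o^2 + 10*h^2*o^4 + 10*h^2*o^3 + h*o^5 + h*o^4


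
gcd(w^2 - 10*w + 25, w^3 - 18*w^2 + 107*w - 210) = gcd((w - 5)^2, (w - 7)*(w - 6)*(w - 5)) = w - 5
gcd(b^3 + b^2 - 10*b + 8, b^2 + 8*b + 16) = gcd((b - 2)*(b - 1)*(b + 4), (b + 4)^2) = b + 4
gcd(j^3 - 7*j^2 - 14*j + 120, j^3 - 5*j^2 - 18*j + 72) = j^2 - 2*j - 24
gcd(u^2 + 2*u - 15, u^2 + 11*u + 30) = u + 5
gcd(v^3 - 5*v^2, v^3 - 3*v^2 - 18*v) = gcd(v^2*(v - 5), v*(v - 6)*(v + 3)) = v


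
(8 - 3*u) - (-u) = 8 - 2*u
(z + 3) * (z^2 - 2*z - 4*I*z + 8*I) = z^3 + z^2 - 4*I*z^2 - 6*z - 4*I*z + 24*I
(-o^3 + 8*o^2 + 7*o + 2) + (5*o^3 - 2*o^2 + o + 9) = 4*o^3 + 6*o^2 + 8*o + 11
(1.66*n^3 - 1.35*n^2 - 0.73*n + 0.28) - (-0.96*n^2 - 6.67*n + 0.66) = 1.66*n^3 - 0.39*n^2 + 5.94*n - 0.38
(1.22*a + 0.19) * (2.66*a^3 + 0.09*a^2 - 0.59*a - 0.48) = 3.2452*a^4 + 0.6152*a^3 - 0.7027*a^2 - 0.6977*a - 0.0912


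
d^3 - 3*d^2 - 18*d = d*(d - 6)*(d + 3)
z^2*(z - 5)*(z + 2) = z^4 - 3*z^3 - 10*z^2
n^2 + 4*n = n*(n + 4)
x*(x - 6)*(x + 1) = x^3 - 5*x^2 - 6*x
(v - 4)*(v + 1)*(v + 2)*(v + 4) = v^4 + 3*v^3 - 14*v^2 - 48*v - 32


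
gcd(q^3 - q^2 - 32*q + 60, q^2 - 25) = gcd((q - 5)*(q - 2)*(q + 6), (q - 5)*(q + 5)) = q - 5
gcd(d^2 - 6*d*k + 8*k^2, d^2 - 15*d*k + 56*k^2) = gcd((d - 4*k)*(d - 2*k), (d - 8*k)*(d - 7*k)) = 1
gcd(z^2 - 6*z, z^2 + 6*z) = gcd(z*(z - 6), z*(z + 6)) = z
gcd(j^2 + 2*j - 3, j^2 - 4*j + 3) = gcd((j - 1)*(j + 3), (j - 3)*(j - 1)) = j - 1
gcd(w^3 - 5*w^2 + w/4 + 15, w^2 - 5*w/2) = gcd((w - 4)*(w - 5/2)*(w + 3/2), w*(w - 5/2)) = w - 5/2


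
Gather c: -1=-1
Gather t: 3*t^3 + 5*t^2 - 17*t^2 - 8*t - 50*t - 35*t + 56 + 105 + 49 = 3*t^3 - 12*t^2 - 93*t + 210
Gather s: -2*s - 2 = -2*s - 2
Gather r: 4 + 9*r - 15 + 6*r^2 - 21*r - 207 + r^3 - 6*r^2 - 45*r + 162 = r^3 - 57*r - 56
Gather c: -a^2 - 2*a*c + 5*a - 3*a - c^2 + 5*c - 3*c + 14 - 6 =-a^2 + 2*a - c^2 + c*(2 - 2*a) + 8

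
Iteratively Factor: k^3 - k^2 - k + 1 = (k - 1)*(k^2 - 1) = (k - 1)^2*(k + 1)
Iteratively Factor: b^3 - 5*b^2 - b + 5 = (b - 5)*(b^2 - 1) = (b - 5)*(b - 1)*(b + 1)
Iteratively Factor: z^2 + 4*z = (z + 4)*(z)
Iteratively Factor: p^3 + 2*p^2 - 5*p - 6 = (p + 3)*(p^2 - p - 2) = (p + 1)*(p + 3)*(p - 2)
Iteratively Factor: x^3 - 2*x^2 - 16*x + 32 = (x - 4)*(x^2 + 2*x - 8) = (x - 4)*(x + 4)*(x - 2)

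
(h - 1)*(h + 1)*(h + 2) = h^3 + 2*h^2 - h - 2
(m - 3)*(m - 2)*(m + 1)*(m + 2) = m^4 - 2*m^3 - 7*m^2 + 8*m + 12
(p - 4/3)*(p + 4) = p^2 + 8*p/3 - 16/3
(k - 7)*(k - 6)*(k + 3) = k^3 - 10*k^2 + 3*k + 126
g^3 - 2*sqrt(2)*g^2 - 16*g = g*(g - 4*sqrt(2))*(g + 2*sqrt(2))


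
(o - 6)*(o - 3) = o^2 - 9*o + 18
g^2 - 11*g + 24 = (g - 8)*(g - 3)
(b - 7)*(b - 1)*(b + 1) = b^3 - 7*b^2 - b + 7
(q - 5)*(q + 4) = q^2 - q - 20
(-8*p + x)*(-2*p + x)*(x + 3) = 16*p^2*x + 48*p^2 - 10*p*x^2 - 30*p*x + x^3 + 3*x^2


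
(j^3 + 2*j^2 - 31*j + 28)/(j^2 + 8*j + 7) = (j^2 - 5*j + 4)/(j + 1)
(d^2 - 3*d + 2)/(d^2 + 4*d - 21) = (d^2 - 3*d + 2)/(d^2 + 4*d - 21)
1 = 1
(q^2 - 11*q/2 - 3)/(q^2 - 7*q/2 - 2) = (q - 6)/(q - 4)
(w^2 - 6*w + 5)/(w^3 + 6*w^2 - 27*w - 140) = (w - 1)/(w^2 + 11*w + 28)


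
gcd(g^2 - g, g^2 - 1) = g - 1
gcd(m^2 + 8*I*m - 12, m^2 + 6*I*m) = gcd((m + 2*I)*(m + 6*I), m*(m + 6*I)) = m + 6*I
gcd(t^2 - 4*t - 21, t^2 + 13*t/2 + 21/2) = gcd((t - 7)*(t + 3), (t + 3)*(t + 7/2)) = t + 3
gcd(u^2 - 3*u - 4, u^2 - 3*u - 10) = 1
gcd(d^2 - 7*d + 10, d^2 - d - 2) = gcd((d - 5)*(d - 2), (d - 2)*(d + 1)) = d - 2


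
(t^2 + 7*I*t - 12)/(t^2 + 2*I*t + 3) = (t + 4*I)/(t - I)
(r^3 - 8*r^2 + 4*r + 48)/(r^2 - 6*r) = r - 2 - 8/r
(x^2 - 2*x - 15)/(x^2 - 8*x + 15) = (x + 3)/(x - 3)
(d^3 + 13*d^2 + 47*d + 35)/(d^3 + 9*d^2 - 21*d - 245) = (d^2 + 6*d + 5)/(d^2 + 2*d - 35)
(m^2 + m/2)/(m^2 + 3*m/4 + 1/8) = 4*m/(4*m + 1)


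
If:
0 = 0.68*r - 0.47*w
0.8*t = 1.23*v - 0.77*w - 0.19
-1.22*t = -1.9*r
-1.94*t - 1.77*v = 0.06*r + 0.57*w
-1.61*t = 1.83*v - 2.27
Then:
No Solution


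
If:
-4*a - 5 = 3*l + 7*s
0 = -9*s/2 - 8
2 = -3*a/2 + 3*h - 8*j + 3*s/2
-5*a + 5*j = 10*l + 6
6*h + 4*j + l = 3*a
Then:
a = 3647/936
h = 73601/28080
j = -1549/4680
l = -635/234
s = -16/9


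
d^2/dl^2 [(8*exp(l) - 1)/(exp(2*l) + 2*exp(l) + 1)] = (8*exp(2*l) - 36*exp(l) + 10)*exp(l)/(exp(4*l) + 4*exp(3*l) + 6*exp(2*l) + 4*exp(l) + 1)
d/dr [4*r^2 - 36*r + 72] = 8*r - 36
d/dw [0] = 0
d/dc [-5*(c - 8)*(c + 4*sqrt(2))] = -10*c - 20*sqrt(2) + 40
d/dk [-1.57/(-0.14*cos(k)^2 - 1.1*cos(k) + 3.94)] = (0.4396*cos(k) + 1.727)*sin(k)/(0.14*cos(k)^2 + 1.1*cos(k) - 3.94)^2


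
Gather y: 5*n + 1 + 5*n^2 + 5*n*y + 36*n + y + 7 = 5*n^2 + 41*n + y*(5*n + 1) + 8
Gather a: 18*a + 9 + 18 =18*a + 27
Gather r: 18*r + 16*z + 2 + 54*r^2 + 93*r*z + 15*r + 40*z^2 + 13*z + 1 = 54*r^2 + r*(93*z + 33) + 40*z^2 + 29*z + 3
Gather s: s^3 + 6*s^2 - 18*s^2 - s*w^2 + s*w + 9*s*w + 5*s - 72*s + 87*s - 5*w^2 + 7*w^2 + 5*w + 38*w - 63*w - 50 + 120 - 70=s^3 - 12*s^2 + s*(-w^2 + 10*w + 20) + 2*w^2 - 20*w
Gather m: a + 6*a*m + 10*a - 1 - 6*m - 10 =11*a + m*(6*a - 6) - 11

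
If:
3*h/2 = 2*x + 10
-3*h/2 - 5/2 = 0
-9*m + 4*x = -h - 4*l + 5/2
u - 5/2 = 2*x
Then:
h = -5/3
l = 9*m/4 + 175/24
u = -10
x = -25/4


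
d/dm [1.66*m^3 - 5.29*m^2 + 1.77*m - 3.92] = 4.98*m^2 - 10.58*m + 1.77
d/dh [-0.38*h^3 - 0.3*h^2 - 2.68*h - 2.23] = -1.14*h^2 - 0.6*h - 2.68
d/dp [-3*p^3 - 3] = -9*p^2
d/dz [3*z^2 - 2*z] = 6*z - 2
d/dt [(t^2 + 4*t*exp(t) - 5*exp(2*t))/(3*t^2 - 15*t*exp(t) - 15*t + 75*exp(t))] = ((t^2 + 4*t*exp(t) - 5*exp(2*t))*(5*t*exp(t) - 2*t - 20*exp(t) + 5) + 2*(t^2 - 5*t*exp(t) - 5*t + 25*exp(t))*(2*t*exp(t) + t - 5*exp(2*t) + 2*exp(t)))/(3*(t^2 - 5*t*exp(t) - 5*t + 25*exp(t))^2)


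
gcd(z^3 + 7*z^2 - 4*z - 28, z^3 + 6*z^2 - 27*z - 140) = z + 7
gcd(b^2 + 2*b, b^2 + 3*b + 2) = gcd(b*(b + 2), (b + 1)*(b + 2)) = b + 2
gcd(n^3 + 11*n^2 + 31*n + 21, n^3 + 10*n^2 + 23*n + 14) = n^2 + 8*n + 7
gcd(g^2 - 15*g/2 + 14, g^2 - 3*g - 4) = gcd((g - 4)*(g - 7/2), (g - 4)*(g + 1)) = g - 4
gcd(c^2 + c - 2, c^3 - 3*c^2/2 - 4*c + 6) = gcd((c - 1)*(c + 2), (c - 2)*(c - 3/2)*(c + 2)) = c + 2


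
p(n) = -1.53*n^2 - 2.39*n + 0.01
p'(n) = -3.06*n - 2.39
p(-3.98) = -14.71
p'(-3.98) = 9.79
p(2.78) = -18.46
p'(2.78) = -10.90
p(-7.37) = -65.48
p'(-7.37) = 20.16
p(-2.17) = -2.01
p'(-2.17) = 4.25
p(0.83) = -3.03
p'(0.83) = -4.93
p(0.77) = -2.74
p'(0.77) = -4.75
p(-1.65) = -0.21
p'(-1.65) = 2.66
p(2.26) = -13.21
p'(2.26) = -9.31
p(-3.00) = -6.59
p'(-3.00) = 6.79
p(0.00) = 0.01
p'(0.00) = -2.39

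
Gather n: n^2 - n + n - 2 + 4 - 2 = n^2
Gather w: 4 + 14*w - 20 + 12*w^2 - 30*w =12*w^2 - 16*w - 16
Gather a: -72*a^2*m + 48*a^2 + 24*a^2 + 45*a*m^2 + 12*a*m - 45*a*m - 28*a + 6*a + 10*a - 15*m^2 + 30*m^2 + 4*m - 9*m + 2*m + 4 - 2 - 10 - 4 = a^2*(72 - 72*m) + a*(45*m^2 - 33*m - 12) + 15*m^2 - 3*m - 12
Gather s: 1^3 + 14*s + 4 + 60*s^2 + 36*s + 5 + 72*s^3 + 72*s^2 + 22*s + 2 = 72*s^3 + 132*s^2 + 72*s + 12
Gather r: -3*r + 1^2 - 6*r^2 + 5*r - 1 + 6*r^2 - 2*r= 0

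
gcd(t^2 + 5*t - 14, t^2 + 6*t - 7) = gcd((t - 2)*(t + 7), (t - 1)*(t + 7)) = t + 7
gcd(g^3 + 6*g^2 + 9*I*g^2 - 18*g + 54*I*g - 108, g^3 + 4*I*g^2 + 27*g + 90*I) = g^2 + 9*I*g - 18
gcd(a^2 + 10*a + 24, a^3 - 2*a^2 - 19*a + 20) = a + 4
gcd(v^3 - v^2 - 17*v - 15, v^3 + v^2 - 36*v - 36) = v + 1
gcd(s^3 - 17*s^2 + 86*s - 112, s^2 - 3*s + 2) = s - 2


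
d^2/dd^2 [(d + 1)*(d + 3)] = 2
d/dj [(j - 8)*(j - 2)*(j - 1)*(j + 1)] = 4*j^3 - 30*j^2 + 30*j + 10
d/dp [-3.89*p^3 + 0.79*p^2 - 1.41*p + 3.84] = -11.67*p^2 + 1.58*p - 1.41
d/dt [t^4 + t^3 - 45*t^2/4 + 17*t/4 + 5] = 4*t^3 + 3*t^2 - 45*t/2 + 17/4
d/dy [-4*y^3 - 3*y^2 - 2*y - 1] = -12*y^2 - 6*y - 2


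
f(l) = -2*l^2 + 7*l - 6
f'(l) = 7 - 4*l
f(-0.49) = -9.91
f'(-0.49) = 8.96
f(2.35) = -0.60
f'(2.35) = -2.40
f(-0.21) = -7.56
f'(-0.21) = 7.84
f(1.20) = -0.48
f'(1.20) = 2.20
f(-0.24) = -7.80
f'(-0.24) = 7.96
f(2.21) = -0.30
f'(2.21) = -1.84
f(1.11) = -0.69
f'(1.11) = 2.56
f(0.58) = -2.61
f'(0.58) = 4.68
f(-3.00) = -45.00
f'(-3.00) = 19.00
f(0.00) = -6.00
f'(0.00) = 7.00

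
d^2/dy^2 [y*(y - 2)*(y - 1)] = 6*y - 6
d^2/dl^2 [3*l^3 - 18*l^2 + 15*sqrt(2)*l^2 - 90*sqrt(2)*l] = 18*l - 36 + 30*sqrt(2)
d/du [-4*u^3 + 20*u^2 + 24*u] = -12*u^2 + 40*u + 24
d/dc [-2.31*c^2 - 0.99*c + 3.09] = -4.62*c - 0.99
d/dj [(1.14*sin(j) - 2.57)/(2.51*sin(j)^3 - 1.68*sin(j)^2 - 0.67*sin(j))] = (-0.678571428571429*sin(j) + 2.52173449060899 - 1.02390438247012/sin(j) - 0.204171409599696/sin(j)^2)*cos(j)/(0.74702380952381*sin(j)^4 - 1.0*sin(j)^3 - 0.0641481692278506*sin(j)^2 + 0.266932270916335*sin(j) + 0.0532275659267691)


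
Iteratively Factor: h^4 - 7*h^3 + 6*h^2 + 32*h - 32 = (h - 1)*(h^3 - 6*h^2 + 32) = (h - 4)*(h - 1)*(h^2 - 2*h - 8) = (h - 4)*(h - 1)*(h + 2)*(h - 4)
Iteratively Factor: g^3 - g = (g + 1)*(g^2 - g) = (g - 1)*(g + 1)*(g)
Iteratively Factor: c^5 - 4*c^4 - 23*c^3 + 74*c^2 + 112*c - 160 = (c - 5)*(c^4 + c^3 - 18*c^2 - 16*c + 32) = (c - 5)*(c + 4)*(c^3 - 3*c^2 - 6*c + 8) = (c - 5)*(c - 4)*(c + 4)*(c^2 + c - 2) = (c - 5)*(c - 4)*(c + 2)*(c + 4)*(c - 1)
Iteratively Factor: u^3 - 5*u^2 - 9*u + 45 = (u - 5)*(u^2 - 9) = (u - 5)*(u + 3)*(u - 3)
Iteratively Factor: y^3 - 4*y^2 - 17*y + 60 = (y - 3)*(y^2 - y - 20) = (y - 5)*(y - 3)*(y + 4)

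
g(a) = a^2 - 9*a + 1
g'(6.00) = 3.00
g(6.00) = -17.00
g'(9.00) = 9.00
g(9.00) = 1.00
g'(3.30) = -2.40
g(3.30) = -17.81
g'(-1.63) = -12.26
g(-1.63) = 18.33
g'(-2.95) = -14.90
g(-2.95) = 36.25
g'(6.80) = 4.60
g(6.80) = -13.96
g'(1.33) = -6.34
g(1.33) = -9.20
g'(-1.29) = -11.58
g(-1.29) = 14.27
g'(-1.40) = -11.80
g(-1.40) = 15.56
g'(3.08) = -2.84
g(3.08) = -17.23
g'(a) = 2*a - 9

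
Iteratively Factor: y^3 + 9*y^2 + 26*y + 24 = (y + 3)*(y^2 + 6*y + 8) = (y + 2)*(y + 3)*(y + 4)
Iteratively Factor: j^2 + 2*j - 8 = (j - 2)*(j + 4)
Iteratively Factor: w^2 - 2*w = (w)*(w - 2)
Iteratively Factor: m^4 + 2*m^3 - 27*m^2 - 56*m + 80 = (m + 4)*(m^3 - 2*m^2 - 19*m + 20) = (m - 1)*(m + 4)*(m^2 - m - 20) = (m - 1)*(m + 4)^2*(m - 5)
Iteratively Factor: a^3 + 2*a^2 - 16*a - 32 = (a - 4)*(a^2 + 6*a + 8) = (a - 4)*(a + 2)*(a + 4)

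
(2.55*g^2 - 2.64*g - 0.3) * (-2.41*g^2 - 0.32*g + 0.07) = -6.1455*g^4 + 5.5464*g^3 + 1.7463*g^2 - 0.0888*g - 0.021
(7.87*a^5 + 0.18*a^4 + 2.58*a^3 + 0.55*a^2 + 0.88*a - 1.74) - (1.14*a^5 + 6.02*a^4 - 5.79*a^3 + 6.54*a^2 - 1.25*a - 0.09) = 6.73*a^5 - 5.84*a^4 + 8.37*a^3 - 5.99*a^2 + 2.13*a - 1.65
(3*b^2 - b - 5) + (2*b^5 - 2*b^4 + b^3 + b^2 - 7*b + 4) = 2*b^5 - 2*b^4 + b^3 + 4*b^2 - 8*b - 1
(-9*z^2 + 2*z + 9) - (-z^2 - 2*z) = -8*z^2 + 4*z + 9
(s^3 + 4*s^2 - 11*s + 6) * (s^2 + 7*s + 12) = s^5 + 11*s^4 + 29*s^3 - 23*s^2 - 90*s + 72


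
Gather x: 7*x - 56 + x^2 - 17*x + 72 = x^2 - 10*x + 16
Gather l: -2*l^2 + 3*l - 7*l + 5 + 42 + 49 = -2*l^2 - 4*l + 96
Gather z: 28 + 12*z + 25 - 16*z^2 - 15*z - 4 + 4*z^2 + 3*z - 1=48 - 12*z^2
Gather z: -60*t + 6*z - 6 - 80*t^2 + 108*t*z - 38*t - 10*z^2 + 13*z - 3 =-80*t^2 - 98*t - 10*z^2 + z*(108*t + 19) - 9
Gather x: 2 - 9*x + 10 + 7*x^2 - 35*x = 7*x^2 - 44*x + 12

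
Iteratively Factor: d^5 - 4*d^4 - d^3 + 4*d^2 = (d - 4)*(d^4 - d^2) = (d - 4)*(d + 1)*(d^3 - d^2) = d*(d - 4)*(d + 1)*(d^2 - d) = d*(d - 4)*(d - 1)*(d + 1)*(d)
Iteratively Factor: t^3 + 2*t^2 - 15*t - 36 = (t - 4)*(t^2 + 6*t + 9) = (t - 4)*(t + 3)*(t + 3)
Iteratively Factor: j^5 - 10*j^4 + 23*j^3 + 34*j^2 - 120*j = (j - 3)*(j^4 - 7*j^3 + 2*j^2 + 40*j) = (j - 5)*(j - 3)*(j^3 - 2*j^2 - 8*j) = (j - 5)*(j - 3)*(j + 2)*(j^2 - 4*j) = (j - 5)*(j - 4)*(j - 3)*(j + 2)*(j)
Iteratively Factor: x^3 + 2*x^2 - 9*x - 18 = (x + 3)*(x^2 - x - 6) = (x + 2)*(x + 3)*(x - 3)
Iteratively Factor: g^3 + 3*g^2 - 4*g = (g + 4)*(g^2 - g) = (g - 1)*(g + 4)*(g)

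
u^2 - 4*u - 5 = (u - 5)*(u + 1)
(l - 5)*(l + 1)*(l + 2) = l^3 - 2*l^2 - 13*l - 10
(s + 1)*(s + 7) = s^2 + 8*s + 7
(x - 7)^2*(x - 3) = x^3 - 17*x^2 + 91*x - 147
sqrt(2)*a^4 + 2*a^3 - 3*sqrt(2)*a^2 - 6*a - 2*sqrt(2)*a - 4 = (a - 2)*(a + 1)*(a + sqrt(2))*(sqrt(2)*a + sqrt(2))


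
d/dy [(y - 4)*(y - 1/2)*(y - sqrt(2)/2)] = 3*y^2 - 9*y - sqrt(2)*y + 2 + 9*sqrt(2)/4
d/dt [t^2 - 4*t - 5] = 2*t - 4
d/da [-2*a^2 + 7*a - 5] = 7 - 4*a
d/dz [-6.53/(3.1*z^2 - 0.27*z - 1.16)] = (40.486*z - 1.7631)/(-3.1*z^2 + 0.27*z + 1.16)^2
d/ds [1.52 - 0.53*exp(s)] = -0.53*exp(s)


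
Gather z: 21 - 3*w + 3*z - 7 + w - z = -2*w + 2*z + 14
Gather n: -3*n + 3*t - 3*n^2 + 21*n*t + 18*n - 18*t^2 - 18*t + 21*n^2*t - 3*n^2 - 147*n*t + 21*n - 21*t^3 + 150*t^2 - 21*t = n^2*(21*t - 6) + n*(36 - 126*t) - 21*t^3 + 132*t^2 - 36*t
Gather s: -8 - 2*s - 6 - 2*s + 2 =-4*s - 12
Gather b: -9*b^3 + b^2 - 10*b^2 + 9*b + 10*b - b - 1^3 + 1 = -9*b^3 - 9*b^2 + 18*b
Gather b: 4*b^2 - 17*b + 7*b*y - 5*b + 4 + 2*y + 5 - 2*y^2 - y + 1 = 4*b^2 + b*(7*y - 22) - 2*y^2 + y + 10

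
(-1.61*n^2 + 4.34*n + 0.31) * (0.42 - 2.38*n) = 3.8318*n^3 - 11.0054*n^2 + 1.085*n + 0.1302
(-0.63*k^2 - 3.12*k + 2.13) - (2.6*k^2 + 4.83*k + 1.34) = -3.23*k^2 - 7.95*k + 0.79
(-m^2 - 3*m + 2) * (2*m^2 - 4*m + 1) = -2*m^4 - 2*m^3 + 15*m^2 - 11*m + 2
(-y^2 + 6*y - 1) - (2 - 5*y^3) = 5*y^3 - y^2 + 6*y - 3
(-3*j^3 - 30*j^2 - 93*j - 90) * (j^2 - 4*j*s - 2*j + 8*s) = -3*j^5 + 12*j^4*s - 24*j^4 + 96*j^3*s - 33*j^3 + 132*j^2*s + 96*j^2 - 384*j*s + 180*j - 720*s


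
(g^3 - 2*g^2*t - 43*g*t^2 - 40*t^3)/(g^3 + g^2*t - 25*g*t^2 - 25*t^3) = (-g + 8*t)/(-g + 5*t)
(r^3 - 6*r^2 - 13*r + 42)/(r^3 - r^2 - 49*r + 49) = (r^2 + r - 6)/(r^2 + 6*r - 7)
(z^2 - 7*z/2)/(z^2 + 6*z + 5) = z*(2*z - 7)/(2*(z^2 + 6*z + 5))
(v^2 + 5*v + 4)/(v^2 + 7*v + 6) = (v + 4)/(v + 6)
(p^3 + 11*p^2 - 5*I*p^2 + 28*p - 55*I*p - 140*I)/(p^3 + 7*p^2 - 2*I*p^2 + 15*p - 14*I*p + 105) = (p + 4)/(p + 3*I)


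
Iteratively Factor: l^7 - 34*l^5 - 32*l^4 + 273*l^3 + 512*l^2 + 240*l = (l + 1)*(l^6 - l^5 - 33*l^4 + l^3 + 272*l^2 + 240*l) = (l + 1)*(l + 4)*(l^5 - 5*l^4 - 13*l^3 + 53*l^2 + 60*l) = (l + 1)*(l + 3)*(l + 4)*(l^4 - 8*l^3 + 11*l^2 + 20*l) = (l - 5)*(l + 1)*(l + 3)*(l + 4)*(l^3 - 3*l^2 - 4*l) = (l - 5)*(l - 4)*(l + 1)*(l + 3)*(l + 4)*(l^2 + l) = l*(l - 5)*(l - 4)*(l + 1)*(l + 3)*(l + 4)*(l + 1)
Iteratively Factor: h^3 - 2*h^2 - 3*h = (h - 3)*(h^2 + h) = h*(h - 3)*(h + 1)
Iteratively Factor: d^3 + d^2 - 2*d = (d + 2)*(d^2 - d) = (d - 1)*(d + 2)*(d)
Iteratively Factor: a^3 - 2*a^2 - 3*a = (a)*(a^2 - 2*a - 3) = a*(a + 1)*(a - 3)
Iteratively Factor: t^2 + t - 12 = (t - 3)*(t + 4)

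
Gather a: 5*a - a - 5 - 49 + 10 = 4*a - 44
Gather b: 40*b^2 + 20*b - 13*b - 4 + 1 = 40*b^2 + 7*b - 3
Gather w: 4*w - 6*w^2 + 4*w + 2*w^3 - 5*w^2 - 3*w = 2*w^3 - 11*w^2 + 5*w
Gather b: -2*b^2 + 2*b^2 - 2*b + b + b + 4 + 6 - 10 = 0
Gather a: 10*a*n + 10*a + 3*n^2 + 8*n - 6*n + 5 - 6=a*(10*n + 10) + 3*n^2 + 2*n - 1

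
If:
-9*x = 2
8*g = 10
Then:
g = 5/4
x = -2/9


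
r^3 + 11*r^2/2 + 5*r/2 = r*(r + 1/2)*(r + 5)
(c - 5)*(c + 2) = c^2 - 3*c - 10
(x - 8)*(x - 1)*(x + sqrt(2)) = x^3 - 9*x^2 + sqrt(2)*x^2 - 9*sqrt(2)*x + 8*x + 8*sqrt(2)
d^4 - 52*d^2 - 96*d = d*(d - 8)*(d + 2)*(d + 6)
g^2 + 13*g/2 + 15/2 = (g + 3/2)*(g + 5)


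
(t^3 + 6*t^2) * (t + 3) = t^4 + 9*t^3 + 18*t^2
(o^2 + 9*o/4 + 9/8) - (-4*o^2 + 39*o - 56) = 5*o^2 - 147*o/4 + 457/8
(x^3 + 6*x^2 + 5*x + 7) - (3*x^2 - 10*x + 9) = x^3 + 3*x^2 + 15*x - 2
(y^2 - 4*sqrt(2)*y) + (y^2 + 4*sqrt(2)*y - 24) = 2*y^2 - 24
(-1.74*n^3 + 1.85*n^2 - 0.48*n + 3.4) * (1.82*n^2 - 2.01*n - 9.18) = -3.1668*n^5 + 6.8644*n^4 + 11.3811*n^3 - 9.8302*n^2 - 2.4276*n - 31.212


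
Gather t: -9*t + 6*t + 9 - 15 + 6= -3*t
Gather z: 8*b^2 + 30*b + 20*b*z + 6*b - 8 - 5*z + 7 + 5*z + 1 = 8*b^2 + 20*b*z + 36*b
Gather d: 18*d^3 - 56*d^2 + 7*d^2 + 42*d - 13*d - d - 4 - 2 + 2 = 18*d^3 - 49*d^2 + 28*d - 4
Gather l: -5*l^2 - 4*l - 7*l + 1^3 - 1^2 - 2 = -5*l^2 - 11*l - 2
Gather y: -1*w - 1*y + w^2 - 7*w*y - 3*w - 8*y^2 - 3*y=w^2 - 4*w - 8*y^2 + y*(-7*w - 4)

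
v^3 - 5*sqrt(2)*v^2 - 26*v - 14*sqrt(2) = (v - 7*sqrt(2))*(v + sqrt(2))^2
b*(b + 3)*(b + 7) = b^3 + 10*b^2 + 21*b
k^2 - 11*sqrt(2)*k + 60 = (k - 6*sqrt(2))*(k - 5*sqrt(2))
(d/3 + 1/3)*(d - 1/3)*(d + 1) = d^3/3 + 5*d^2/9 + d/9 - 1/9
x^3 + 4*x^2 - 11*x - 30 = (x - 3)*(x + 2)*(x + 5)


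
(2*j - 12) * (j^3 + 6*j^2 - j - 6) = 2*j^4 - 74*j^2 + 72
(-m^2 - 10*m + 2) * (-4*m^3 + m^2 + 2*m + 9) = 4*m^5 + 39*m^4 - 20*m^3 - 27*m^2 - 86*m + 18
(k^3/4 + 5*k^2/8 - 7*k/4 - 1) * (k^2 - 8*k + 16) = k^5/4 - 11*k^4/8 - 11*k^3/4 + 23*k^2 - 20*k - 16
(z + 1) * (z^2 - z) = z^3 - z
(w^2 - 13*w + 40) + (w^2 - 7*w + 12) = 2*w^2 - 20*w + 52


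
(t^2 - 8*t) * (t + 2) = t^3 - 6*t^2 - 16*t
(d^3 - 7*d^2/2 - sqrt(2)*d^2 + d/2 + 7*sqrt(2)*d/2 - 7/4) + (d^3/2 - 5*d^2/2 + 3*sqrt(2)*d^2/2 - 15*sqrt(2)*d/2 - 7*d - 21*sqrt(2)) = 3*d^3/2 - 6*d^2 + sqrt(2)*d^2/2 - 13*d/2 - 4*sqrt(2)*d - 21*sqrt(2) - 7/4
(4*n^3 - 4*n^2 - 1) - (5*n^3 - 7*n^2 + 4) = -n^3 + 3*n^2 - 5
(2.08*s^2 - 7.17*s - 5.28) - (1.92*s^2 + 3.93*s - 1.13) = 0.16*s^2 - 11.1*s - 4.15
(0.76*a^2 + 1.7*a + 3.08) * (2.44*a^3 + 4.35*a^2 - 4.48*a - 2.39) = 1.8544*a^5 + 7.454*a^4 + 11.5054*a^3 + 3.9656*a^2 - 17.8614*a - 7.3612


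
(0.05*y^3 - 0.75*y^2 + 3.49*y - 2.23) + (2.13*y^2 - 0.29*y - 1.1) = 0.05*y^3 + 1.38*y^2 + 3.2*y - 3.33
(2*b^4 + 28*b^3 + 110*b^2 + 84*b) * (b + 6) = 2*b^5 + 40*b^4 + 278*b^3 + 744*b^2 + 504*b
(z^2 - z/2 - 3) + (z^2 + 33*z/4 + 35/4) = 2*z^2 + 31*z/4 + 23/4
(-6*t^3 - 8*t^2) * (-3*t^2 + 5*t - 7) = 18*t^5 - 6*t^4 + 2*t^3 + 56*t^2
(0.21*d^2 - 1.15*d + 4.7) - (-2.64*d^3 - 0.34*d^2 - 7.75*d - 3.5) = 2.64*d^3 + 0.55*d^2 + 6.6*d + 8.2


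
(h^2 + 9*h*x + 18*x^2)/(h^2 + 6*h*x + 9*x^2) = (h + 6*x)/(h + 3*x)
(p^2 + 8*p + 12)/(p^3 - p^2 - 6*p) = (p + 6)/(p*(p - 3))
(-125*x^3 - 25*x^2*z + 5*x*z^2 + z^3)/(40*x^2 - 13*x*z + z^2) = (-25*x^2 - 10*x*z - z^2)/(8*x - z)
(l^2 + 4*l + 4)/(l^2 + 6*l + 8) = (l + 2)/(l + 4)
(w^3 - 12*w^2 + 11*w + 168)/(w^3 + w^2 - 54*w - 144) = (w - 7)/(w + 6)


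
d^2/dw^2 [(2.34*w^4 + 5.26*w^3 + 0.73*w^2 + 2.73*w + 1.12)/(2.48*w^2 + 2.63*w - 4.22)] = (28.783872*w^6 + 91.574496*w^5 - 49.823748*w^4 - 208.609204*w^3 + 236.958072*w^2 + 777.29016*w + 125.53542)/(15.252992*w^6 + 48.526656*w^5 - 26.402328*w^4 - 146.955721*w^3 + 44.926542*w^2 + 140.508276*w - 75.151448)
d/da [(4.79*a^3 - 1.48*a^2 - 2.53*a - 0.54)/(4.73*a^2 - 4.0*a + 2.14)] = (22.6567*a^4 - 38.32*a^3 + 48.6387*a^2 - 1.226*a - 7.5742)/(22.3729*a^4 - 37.84*a^3 + 36.2444*a^2 - 17.12*a + 4.5796)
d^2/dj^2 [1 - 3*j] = 0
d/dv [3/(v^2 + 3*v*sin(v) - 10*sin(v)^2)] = 3*(-3*v*cos(v) - 2*v - 3*sin(v) + 10*sin(2*v))/((v - 2*sin(v))^2*(v + 5*sin(v))^2)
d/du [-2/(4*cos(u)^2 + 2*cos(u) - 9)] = -4*(4*cos(u) + 1)*sin(u)/(4*cos(u)^2 + 2*cos(u) - 9)^2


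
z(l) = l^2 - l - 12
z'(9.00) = 17.00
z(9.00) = 60.00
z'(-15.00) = -31.00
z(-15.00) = 228.00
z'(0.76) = 0.52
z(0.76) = -12.18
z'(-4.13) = -9.26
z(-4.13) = 9.19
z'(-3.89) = -8.78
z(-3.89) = 7.02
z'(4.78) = 8.56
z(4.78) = 6.07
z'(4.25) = 7.50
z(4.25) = 1.81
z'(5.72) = 10.44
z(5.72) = 15.00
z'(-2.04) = -5.08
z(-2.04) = -5.80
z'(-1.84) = -4.68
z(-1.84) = -6.77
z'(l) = 2*l - 1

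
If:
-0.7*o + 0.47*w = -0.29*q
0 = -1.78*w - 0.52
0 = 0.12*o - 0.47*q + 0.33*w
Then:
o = -0.31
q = -0.29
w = -0.29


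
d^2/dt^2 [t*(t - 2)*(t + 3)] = 6*t + 2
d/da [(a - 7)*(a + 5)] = 2*a - 2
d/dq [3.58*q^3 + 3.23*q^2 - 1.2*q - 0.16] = 10.74*q^2 + 6.46*q - 1.2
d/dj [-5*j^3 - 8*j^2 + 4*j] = -15*j^2 - 16*j + 4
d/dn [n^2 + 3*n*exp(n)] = 3*n*exp(n) + 2*n + 3*exp(n)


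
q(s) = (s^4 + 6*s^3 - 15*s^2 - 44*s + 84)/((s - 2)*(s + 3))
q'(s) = (4*s^3 + 18*s^2 - 30*s - 44)/((s - 2)*(s + 3)) - (s^4 + 6*s^3 - 15*s^2 - 44*s + 84)/((s - 2)*(s + 3)^2) - (s^4 + 6*s^3 - 15*s^2 - 44*s + 84)/((s - 2)^2*(s + 3))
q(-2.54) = -20.25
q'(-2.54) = -0.08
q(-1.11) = -18.32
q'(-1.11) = 2.78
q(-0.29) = -15.37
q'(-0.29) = 4.42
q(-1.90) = -19.89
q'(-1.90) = 1.20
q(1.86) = -1.24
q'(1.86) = 8.72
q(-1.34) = -18.90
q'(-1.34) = 2.32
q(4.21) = 24.77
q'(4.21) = 13.42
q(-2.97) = -20.03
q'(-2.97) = -0.94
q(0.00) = -14.00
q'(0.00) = 5.00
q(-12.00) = 70.00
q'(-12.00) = -19.00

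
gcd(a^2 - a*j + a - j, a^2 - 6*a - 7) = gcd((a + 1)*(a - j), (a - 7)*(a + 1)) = a + 1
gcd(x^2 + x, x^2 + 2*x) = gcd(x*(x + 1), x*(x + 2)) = x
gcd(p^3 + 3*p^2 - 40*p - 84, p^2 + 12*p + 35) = p + 7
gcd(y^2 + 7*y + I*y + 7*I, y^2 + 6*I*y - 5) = y + I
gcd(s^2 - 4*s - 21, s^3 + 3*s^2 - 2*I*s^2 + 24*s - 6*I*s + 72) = s + 3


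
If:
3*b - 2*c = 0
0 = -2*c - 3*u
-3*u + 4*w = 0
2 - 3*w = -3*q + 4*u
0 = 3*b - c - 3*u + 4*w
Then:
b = 0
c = 0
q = -2/3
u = 0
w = 0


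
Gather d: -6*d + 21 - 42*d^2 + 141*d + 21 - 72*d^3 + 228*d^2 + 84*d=-72*d^3 + 186*d^2 + 219*d + 42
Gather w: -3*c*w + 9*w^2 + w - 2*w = 9*w^2 + w*(-3*c - 1)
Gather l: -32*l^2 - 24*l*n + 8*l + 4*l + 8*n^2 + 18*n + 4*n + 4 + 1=-32*l^2 + l*(12 - 24*n) + 8*n^2 + 22*n + 5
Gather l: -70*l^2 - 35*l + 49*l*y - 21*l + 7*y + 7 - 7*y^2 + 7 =-70*l^2 + l*(49*y - 56) - 7*y^2 + 7*y + 14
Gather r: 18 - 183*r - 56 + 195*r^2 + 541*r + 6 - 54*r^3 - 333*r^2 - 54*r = -54*r^3 - 138*r^2 + 304*r - 32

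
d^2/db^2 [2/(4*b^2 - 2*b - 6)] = 2*(4*b^2 - 2*b - (4*b - 1)^2 - 6)/(-2*b^2 + b + 3)^3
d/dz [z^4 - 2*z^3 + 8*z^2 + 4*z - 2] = 4*z^3 - 6*z^2 + 16*z + 4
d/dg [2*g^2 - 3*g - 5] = 4*g - 3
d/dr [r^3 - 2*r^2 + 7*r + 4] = 3*r^2 - 4*r + 7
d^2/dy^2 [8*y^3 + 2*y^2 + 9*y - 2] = 48*y + 4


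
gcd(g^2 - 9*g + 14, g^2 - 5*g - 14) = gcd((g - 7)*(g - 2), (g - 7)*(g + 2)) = g - 7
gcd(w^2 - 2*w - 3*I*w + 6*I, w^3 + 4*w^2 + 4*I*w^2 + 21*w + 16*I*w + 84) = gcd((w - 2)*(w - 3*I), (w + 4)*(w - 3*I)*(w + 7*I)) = w - 3*I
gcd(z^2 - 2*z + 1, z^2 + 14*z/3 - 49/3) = 1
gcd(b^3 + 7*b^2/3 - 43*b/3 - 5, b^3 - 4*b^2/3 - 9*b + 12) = b - 3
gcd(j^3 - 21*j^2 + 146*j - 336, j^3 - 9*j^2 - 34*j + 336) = j^2 - 15*j + 56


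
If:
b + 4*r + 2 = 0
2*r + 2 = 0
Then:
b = 2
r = -1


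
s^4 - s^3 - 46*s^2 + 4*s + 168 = (s - 7)*(s - 2)*(s + 2)*(s + 6)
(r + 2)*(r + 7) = r^2 + 9*r + 14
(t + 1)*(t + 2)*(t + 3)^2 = t^4 + 9*t^3 + 29*t^2 + 39*t + 18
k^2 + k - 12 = (k - 3)*(k + 4)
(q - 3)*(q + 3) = q^2 - 9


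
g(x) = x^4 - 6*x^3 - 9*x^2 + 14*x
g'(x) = 4*x^3 - 18*x^2 - 18*x + 14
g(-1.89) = -5.34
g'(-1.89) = -43.28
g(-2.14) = 8.60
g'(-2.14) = -69.11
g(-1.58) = -14.69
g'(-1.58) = -18.27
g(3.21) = -140.08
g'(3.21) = -96.95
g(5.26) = -283.06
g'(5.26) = 3.43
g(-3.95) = 417.49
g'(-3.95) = -442.26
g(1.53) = -15.66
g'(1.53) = -41.35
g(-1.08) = -16.70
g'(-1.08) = 7.41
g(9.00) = 1584.00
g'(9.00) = 1310.00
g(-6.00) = 2184.00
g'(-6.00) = -1390.00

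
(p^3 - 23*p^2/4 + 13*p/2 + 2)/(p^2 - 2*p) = p - 15/4 - 1/p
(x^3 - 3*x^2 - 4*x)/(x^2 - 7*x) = (x^2 - 3*x - 4)/(x - 7)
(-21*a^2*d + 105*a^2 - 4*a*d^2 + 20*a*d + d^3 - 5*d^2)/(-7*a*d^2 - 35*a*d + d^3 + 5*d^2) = (3*a*d - 15*a + d^2 - 5*d)/(d*(d + 5))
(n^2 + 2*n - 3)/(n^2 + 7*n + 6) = (n^2 + 2*n - 3)/(n^2 + 7*n + 6)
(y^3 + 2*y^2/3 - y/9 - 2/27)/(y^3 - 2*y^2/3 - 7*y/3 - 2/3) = (y^2 + y/3 - 2/9)/(y^2 - y - 2)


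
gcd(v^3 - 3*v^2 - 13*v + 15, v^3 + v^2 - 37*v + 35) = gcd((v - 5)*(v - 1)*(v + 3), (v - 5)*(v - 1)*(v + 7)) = v^2 - 6*v + 5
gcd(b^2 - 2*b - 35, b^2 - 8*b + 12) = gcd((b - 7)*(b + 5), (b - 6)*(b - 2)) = 1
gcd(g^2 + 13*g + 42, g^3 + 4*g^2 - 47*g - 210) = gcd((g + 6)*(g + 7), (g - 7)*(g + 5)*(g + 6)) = g + 6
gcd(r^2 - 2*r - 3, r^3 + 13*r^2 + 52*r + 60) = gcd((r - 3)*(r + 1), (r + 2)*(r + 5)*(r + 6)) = 1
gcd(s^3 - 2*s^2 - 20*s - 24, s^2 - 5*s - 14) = s + 2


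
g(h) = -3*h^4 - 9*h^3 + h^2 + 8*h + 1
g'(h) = -12*h^3 - 27*h^2 + 2*h + 8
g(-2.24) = 13.72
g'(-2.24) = 2.92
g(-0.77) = -1.51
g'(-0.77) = -4.07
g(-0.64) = -1.85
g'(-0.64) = -1.19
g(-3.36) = -55.56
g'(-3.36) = 151.66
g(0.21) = 2.63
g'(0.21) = 7.12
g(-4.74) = -570.36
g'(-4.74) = 669.85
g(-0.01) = 0.92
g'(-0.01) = 7.98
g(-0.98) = -0.18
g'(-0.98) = -8.60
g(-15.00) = -121394.00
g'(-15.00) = 34403.00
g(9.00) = -26090.00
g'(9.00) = -10909.00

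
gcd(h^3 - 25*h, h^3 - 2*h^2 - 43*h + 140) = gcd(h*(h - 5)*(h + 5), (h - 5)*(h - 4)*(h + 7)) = h - 5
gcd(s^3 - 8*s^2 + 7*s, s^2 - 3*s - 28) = s - 7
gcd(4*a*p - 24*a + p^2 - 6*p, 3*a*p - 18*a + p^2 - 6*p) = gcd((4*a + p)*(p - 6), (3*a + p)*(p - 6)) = p - 6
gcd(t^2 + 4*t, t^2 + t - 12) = t + 4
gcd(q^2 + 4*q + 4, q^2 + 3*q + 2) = q + 2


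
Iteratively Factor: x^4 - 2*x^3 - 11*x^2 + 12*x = (x - 1)*(x^3 - x^2 - 12*x) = (x - 1)*(x + 3)*(x^2 - 4*x) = (x - 4)*(x - 1)*(x + 3)*(x)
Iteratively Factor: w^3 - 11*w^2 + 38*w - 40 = (w - 4)*(w^2 - 7*w + 10) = (w - 5)*(w - 4)*(w - 2)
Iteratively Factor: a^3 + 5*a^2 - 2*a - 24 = (a - 2)*(a^2 + 7*a + 12) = (a - 2)*(a + 4)*(a + 3)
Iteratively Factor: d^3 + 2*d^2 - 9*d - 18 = (d + 3)*(d^2 - d - 6) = (d + 2)*(d + 3)*(d - 3)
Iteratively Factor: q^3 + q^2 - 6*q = (q + 3)*(q^2 - 2*q) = q*(q + 3)*(q - 2)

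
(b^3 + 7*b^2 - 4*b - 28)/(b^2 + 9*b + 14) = b - 2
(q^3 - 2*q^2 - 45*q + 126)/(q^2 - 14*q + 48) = (q^2 + 4*q - 21)/(q - 8)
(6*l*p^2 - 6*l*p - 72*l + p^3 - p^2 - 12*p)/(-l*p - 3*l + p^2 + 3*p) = (6*l*p - 24*l + p^2 - 4*p)/(-l + p)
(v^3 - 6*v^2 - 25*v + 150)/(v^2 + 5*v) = v - 11 + 30/v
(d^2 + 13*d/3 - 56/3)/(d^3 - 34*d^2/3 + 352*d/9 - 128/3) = 3*(d + 7)/(3*d^2 - 26*d + 48)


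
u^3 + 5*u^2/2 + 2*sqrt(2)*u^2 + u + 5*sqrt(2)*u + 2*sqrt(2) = (u + 1/2)*(u + 2)*(u + 2*sqrt(2))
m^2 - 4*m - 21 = (m - 7)*(m + 3)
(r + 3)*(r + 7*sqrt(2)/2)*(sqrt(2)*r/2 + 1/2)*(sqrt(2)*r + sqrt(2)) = r^4 + 4*r^3 + 4*sqrt(2)*r^3 + 13*r^2/2 + 16*sqrt(2)*r^2 + 14*r + 12*sqrt(2)*r + 21/2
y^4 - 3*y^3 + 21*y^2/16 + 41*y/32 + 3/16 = (y - 2)*(y - 3/2)*(y + 1/4)^2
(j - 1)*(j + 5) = j^2 + 4*j - 5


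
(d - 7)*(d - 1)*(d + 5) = d^3 - 3*d^2 - 33*d + 35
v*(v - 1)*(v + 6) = v^3 + 5*v^2 - 6*v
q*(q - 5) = q^2 - 5*q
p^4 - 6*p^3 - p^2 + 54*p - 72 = (p - 4)*(p - 3)*(p - 2)*(p + 3)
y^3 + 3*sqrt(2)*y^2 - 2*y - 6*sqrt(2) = (y - sqrt(2))*(y + sqrt(2))*(y + 3*sqrt(2))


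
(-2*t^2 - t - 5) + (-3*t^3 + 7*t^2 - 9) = -3*t^3 + 5*t^2 - t - 14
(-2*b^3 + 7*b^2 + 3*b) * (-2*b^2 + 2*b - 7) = 4*b^5 - 18*b^4 + 22*b^3 - 43*b^2 - 21*b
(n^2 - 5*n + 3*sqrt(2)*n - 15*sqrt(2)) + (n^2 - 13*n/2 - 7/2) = 2*n^2 - 23*n/2 + 3*sqrt(2)*n - 15*sqrt(2) - 7/2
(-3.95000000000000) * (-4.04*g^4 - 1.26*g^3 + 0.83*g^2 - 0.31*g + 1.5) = 15.958*g^4 + 4.977*g^3 - 3.2785*g^2 + 1.2245*g - 5.925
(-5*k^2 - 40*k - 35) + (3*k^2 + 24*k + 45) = -2*k^2 - 16*k + 10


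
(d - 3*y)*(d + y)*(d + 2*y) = d^3 - 7*d*y^2 - 6*y^3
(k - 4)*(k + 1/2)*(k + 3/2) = k^3 - 2*k^2 - 29*k/4 - 3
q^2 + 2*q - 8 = (q - 2)*(q + 4)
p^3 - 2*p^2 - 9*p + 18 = (p - 3)*(p - 2)*(p + 3)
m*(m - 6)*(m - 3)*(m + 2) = m^4 - 7*m^3 + 36*m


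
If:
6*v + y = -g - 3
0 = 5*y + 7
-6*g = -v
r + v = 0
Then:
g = -8/185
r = 48/185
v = -48/185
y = -7/5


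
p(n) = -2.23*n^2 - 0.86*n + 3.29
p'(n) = -4.46*n - 0.86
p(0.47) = 2.39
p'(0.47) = -2.96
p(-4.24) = -33.15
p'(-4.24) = 18.05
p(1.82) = -5.66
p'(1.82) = -8.98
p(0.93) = 0.56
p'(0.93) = -5.01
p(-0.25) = 3.37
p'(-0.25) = 0.26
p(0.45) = 2.45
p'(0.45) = -2.87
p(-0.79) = 2.58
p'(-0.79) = 2.66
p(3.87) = -33.44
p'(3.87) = -18.12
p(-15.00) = -485.56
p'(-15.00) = 66.04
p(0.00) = 3.29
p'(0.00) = -0.86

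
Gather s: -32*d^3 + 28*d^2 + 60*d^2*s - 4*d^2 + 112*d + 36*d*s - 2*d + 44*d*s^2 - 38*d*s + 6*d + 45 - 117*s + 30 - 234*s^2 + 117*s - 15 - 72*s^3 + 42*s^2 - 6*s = -32*d^3 + 24*d^2 + 116*d - 72*s^3 + s^2*(44*d - 192) + s*(60*d^2 - 2*d - 6) + 60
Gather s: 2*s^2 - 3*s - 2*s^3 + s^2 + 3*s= -2*s^3 + 3*s^2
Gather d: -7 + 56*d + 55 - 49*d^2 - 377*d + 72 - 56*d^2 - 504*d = -105*d^2 - 825*d + 120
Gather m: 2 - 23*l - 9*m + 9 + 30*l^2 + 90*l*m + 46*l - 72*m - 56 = 30*l^2 + 23*l + m*(90*l - 81) - 45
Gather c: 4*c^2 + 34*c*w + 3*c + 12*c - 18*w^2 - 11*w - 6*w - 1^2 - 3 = 4*c^2 + c*(34*w + 15) - 18*w^2 - 17*w - 4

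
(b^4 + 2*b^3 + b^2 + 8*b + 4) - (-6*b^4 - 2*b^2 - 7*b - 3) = 7*b^4 + 2*b^3 + 3*b^2 + 15*b + 7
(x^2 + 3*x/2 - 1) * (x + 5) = x^3 + 13*x^2/2 + 13*x/2 - 5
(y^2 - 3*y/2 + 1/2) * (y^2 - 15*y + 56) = y^4 - 33*y^3/2 + 79*y^2 - 183*y/2 + 28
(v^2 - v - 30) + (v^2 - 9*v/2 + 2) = 2*v^2 - 11*v/2 - 28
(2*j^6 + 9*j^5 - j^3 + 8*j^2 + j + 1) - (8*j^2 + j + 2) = 2*j^6 + 9*j^5 - j^3 - 1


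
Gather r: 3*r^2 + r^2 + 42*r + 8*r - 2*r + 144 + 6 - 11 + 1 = 4*r^2 + 48*r + 140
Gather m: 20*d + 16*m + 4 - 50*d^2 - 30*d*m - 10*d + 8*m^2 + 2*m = -50*d^2 + 10*d + 8*m^2 + m*(18 - 30*d) + 4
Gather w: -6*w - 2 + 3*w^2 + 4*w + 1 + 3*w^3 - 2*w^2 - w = 3*w^3 + w^2 - 3*w - 1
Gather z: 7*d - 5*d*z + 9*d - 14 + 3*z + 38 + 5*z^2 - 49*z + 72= 16*d + 5*z^2 + z*(-5*d - 46) + 96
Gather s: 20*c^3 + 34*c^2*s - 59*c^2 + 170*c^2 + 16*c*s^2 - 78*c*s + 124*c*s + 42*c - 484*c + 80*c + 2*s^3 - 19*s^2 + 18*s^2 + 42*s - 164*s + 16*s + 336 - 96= 20*c^3 + 111*c^2 - 362*c + 2*s^3 + s^2*(16*c - 1) + s*(34*c^2 + 46*c - 106) + 240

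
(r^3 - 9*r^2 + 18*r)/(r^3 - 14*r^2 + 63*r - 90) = r/(r - 5)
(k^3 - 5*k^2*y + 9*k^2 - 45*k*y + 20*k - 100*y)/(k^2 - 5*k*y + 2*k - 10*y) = (k^2 + 9*k + 20)/(k + 2)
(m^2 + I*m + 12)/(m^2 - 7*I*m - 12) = (m + 4*I)/(m - 4*I)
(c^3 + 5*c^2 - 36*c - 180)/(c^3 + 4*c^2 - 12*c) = (c^2 - c - 30)/(c*(c - 2))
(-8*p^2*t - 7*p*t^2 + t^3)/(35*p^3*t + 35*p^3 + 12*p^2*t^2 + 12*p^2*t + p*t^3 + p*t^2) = t*(-8*p^2 - 7*p*t + t^2)/(p*(35*p^2*t + 35*p^2 + 12*p*t^2 + 12*p*t + t^3 + t^2))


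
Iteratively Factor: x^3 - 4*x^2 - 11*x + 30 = (x - 2)*(x^2 - 2*x - 15) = (x - 2)*(x + 3)*(x - 5)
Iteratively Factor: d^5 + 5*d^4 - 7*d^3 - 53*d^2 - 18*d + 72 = (d + 2)*(d^4 + 3*d^3 - 13*d^2 - 27*d + 36) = (d + 2)*(d + 3)*(d^3 - 13*d + 12) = (d - 1)*(d + 2)*(d + 3)*(d^2 + d - 12) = (d - 1)*(d + 2)*(d + 3)*(d + 4)*(d - 3)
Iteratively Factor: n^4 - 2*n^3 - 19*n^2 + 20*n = (n + 4)*(n^3 - 6*n^2 + 5*n) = (n - 5)*(n + 4)*(n^2 - n) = n*(n - 5)*(n + 4)*(n - 1)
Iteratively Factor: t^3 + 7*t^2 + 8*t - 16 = (t - 1)*(t^2 + 8*t + 16) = (t - 1)*(t + 4)*(t + 4)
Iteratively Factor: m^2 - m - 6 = (m - 3)*(m + 2)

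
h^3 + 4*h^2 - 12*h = h*(h - 2)*(h + 6)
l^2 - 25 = (l - 5)*(l + 5)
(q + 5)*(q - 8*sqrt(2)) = q^2 - 8*sqrt(2)*q + 5*q - 40*sqrt(2)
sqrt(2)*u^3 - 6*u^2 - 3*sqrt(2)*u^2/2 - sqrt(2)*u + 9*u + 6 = (u - 2)*(u - 3*sqrt(2))*(sqrt(2)*u + sqrt(2)/2)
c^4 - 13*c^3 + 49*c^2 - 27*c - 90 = (c - 6)*(c - 5)*(c - 3)*(c + 1)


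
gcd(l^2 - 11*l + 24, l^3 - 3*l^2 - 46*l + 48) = l - 8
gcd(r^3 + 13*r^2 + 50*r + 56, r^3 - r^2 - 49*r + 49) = r + 7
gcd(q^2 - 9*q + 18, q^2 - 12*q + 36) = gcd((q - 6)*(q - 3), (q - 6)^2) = q - 6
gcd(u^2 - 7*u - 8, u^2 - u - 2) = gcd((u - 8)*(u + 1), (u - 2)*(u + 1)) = u + 1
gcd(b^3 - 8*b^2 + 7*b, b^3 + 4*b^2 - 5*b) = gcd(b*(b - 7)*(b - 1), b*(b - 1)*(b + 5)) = b^2 - b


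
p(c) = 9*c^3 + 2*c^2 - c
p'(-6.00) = 947.00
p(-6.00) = -1866.00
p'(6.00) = 995.00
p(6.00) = 2010.00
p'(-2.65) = 178.01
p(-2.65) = -150.79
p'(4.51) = 566.22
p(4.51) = 861.77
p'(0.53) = 8.70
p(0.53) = 1.37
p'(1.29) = 49.09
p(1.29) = 21.36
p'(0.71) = 15.45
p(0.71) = 3.52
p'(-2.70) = 185.03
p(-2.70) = -159.87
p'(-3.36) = 290.38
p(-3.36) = -315.46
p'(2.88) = 234.47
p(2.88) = 228.70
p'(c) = 27*c^2 + 4*c - 1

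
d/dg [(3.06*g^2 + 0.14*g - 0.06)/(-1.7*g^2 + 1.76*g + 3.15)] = (5.6236*g^2 + 19.074*g + 0.5466)/(2.89*g^4 - 5.984*g^3 - 7.6124*g^2 + 11.088*g + 9.9225)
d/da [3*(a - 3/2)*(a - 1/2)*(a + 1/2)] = 9*a^2 - 9*a - 3/4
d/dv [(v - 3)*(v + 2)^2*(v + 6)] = 4*v^3 + 21*v^2 - 4*v - 60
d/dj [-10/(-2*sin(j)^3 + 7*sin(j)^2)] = 20*(7 - 3*sin(j))*cos(j)/((2*sin(j) - 7)^2*sin(j)^3)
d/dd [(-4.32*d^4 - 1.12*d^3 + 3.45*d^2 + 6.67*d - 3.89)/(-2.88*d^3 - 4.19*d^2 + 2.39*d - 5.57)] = (12.4416*d^6 + 36.2016*d^5 - 16.3456*d^4 + 129.3152*d^3 + 21.2984*d^2 - 71.0312*d - 27.8548)/(8.2944*d^6 + 24.1344*d^5 + 3.7897*d^4 + 12.055*d^3 + 52.3887*d^2 - 26.6246*d + 31.0249)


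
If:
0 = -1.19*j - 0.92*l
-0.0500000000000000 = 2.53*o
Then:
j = -0.773109243697479*l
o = -0.02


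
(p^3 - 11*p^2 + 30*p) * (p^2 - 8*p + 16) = p^5 - 19*p^4 + 134*p^3 - 416*p^2 + 480*p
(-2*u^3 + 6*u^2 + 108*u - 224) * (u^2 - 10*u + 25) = -2*u^5 + 26*u^4 - 2*u^3 - 1154*u^2 + 4940*u - 5600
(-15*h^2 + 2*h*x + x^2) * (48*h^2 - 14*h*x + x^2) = -720*h^4 + 306*h^3*x + 5*h^2*x^2 - 12*h*x^3 + x^4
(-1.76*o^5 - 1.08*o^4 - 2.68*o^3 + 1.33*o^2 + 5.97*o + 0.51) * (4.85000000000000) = -8.536*o^5 - 5.238*o^4 - 12.998*o^3 + 6.4505*o^2 + 28.9545*o + 2.4735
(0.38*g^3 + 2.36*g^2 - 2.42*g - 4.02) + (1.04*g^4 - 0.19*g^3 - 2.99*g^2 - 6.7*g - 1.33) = 1.04*g^4 + 0.19*g^3 - 0.63*g^2 - 9.12*g - 5.35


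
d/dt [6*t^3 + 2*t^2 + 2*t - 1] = 18*t^2 + 4*t + 2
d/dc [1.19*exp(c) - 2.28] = 1.19*exp(c)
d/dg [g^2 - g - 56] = 2*g - 1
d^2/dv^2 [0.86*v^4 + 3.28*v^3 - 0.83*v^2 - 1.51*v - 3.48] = 10.32*v^2 + 19.68*v - 1.66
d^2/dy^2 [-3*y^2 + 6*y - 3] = -6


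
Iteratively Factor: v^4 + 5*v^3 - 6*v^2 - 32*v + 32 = (v + 4)*(v^3 + v^2 - 10*v + 8) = (v - 1)*(v + 4)*(v^2 + 2*v - 8) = (v - 1)*(v + 4)^2*(v - 2)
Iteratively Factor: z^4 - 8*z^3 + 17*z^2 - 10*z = (z - 1)*(z^3 - 7*z^2 + 10*z) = z*(z - 1)*(z^2 - 7*z + 10) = z*(z - 5)*(z - 1)*(z - 2)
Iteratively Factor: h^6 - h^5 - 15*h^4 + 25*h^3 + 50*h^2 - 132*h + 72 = (h - 1)*(h^5 - 15*h^3 + 10*h^2 + 60*h - 72) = (h - 2)*(h - 1)*(h^4 + 2*h^3 - 11*h^2 - 12*h + 36) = (h - 2)^2*(h - 1)*(h^3 + 4*h^2 - 3*h - 18) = (h - 2)^3*(h - 1)*(h^2 + 6*h + 9) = (h - 2)^3*(h - 1)*(h + 3)*(h + 3)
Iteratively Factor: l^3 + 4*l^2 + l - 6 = (l + 2)*(l^2 + 2*l - 3) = (l + 2)*(l + 3)*(l - 1)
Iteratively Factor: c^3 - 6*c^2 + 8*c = (c)*(c^2 - 6*c + 8) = c*(c - 2)*(c - 4)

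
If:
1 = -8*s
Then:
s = -1/8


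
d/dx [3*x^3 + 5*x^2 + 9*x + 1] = 9*x^2 + 10*x + 9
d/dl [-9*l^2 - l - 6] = -18*l - 1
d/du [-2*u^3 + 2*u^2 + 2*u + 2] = -6*u^2 + 4*u + 2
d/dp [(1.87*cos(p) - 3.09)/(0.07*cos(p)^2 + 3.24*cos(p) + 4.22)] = (0.1309*cos(p)^2 - 0.4326*cos(p) - 17.903)*sin(p)/(0.0049*cos(p)^4 + 0.4536*cos(p)^3 + 11.0884*cos(p)^2 + 27.3456*cos(p) + 17.8084)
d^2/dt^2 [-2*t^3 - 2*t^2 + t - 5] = -12*t - 4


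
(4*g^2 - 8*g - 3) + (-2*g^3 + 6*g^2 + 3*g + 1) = -2*g^3 + 10*g^2 - 5*g - 2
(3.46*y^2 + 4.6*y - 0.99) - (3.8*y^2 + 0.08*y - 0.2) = -0.34*y^2 + 4.52*y - 0.79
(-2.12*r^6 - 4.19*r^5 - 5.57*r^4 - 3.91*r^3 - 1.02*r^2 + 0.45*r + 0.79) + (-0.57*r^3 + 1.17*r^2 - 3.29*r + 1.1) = -2.12*r^6 - 4.19*r^5 - 5.57*r^4 - 4.48*r^3 + 0.15*r^2 - 2.84*r + 1.89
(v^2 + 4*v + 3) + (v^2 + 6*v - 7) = 2*v^2 + 10*v - 4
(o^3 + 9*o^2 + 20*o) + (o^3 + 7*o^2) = 2*o^3 + 16*o^2 + 20*o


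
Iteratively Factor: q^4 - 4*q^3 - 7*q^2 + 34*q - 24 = (q - 1)*(q^3 - 3*q^2 - 10*q + 24) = (q - 1)*(q + 3)*(q^2 - 6*q + 8) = (q - 4)*(q - 1)*(q + 3)*(q - 2)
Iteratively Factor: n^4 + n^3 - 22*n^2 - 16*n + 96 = (n - 4)*(n^3 + 5*n^2 - 2*n - 24) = (n - 4)*(n + 4)*(n^2 + n - 6) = (n - 4)*(n + 3)*(n + 4)*(n - 2)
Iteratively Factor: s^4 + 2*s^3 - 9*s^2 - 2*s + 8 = (s - 2)*(s^3 + 4*s^2 - s - 4) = (s - 2)*(s + 1)*(s^2 + 3*s - 4) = (s - 2)*(s - 1)*(s + 1)*(s + 4)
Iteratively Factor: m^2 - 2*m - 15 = (m + 3)*(m - 5)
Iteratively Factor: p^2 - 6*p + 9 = (p - 3)*(p - 3)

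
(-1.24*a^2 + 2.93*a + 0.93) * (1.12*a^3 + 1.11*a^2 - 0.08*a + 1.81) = -1.3888*a^5 + 1.9052*a^4 + 4.3931*a^3 - 1.4465*a^2 + 5.2289*a + 1.6833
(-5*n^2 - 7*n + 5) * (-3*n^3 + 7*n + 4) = 15*n^5 + 21*n^4 - 50*n^3 - 69*n^2 + 7*n + 20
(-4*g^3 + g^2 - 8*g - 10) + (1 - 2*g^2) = -4*g^3 - g^2 - 8*g - 9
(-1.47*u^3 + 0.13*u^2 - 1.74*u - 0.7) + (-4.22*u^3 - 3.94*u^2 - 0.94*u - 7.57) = -5.69*u^3 - 3.81*u^2 - 2.68*u - 8.27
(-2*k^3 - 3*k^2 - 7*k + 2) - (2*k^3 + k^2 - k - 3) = -4*k^3 - 4*k^2 - 6*k + 5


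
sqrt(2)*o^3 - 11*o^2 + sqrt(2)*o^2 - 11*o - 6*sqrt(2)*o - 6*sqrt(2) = (o + 1)*(o - 6*sqrt(2))*(sqrt(2)*o + 1)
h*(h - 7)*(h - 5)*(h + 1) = h^4 - 11*h^3 + 23*h^2 + 35*h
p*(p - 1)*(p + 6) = p^3 + 5*p^2 - 6*p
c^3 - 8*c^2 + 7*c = c*(c - 7)*(c - 1)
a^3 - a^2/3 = a^2*(a - 1/3)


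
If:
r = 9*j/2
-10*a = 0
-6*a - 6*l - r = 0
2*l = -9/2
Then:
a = 0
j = 3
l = -9/4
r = 27/2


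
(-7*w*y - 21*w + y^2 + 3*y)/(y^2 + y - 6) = (-7*w + y)/(y - 2)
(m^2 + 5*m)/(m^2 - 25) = m/(m - 5)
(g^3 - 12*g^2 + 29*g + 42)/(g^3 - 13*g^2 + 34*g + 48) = (g - 7)/(g - 8)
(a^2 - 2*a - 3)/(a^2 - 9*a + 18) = (a + 1)/(a - 6)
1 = 1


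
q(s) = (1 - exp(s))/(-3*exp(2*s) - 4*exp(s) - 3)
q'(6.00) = 0.00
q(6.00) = 0.00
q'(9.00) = 0.00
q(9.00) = 0.00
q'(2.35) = -0.02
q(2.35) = 0.03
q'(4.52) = -0.00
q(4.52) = 0.00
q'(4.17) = -0.00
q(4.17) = 0.00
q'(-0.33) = 0.13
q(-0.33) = -0.04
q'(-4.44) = 0.01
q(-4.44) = -0.32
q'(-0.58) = 0.14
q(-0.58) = -0.07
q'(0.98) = 0.00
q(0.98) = 0.05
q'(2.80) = -0.01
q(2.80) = 0.02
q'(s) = (1 - exp(s))*(6*exp(2*s) + 4*exp(s))/(-3*exp(2*s) - 4*exp(s) - 3)^2 - exp(s)/(-3*exp(2*s) - 4*exp(s) - 3) = (-3*exp(2*s) + 6*exp(s) + 7)*exp(s)/(9*exp(4*s) + 24*exp(3*s) + 34*exp(2*s) + 24*exp(s) + 9)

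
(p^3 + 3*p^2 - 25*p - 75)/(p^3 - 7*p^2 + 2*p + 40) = (p^2 + 8*p + 15)/(p^2 - 2*p - 8)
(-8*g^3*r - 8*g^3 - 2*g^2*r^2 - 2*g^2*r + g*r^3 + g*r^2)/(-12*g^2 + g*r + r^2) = g*(-8*g^2*r - 8*g^2 - 2*g*r^2 - 2*g*r + r^3 + r^2)/(-12*g^2 + g*r + r^2)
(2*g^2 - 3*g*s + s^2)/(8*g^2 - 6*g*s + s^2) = (-g + s)/(-4*g + s)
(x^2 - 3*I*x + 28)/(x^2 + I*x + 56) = (x + 4*I)/(x + 8*I)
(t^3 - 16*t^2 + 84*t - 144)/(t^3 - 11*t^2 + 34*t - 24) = (t - 6)/(t - 1)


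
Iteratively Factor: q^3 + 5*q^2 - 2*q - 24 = (q - 2)*(q^2 + 7*q + 12) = (q - 2)*(q + 4)*(q + 3)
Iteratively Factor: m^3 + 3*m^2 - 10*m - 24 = (m + 4)*(m^2 - m - 6) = (m - 3)*(m + 4)*(m + 2)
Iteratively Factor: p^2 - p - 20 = (p - 5)*(p + 4)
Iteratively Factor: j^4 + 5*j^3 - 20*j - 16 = (j + 1)*(j^3 + 4*j^2 - 4*j - 16) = (j + 1)*(j + 4)*(j^2 - 4) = (j + 1)*(j + 2)*(j + 4)*(j - 2)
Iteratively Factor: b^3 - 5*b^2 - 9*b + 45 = (b + 3)*(b^2 - 8*b + 15) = (b - 5)*(b + 3)*(b - 3)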